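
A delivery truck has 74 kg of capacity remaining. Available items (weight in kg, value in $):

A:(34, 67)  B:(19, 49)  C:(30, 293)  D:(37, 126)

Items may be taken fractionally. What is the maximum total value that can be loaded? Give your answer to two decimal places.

Sort by value per unit weight and fill in that order.
Order: C (293/30=9.77) > D (126/37=3.41) > B (49/19=2.58) > A (67/34=1.97)
Fill: take C (30 @ 293) → take D (37 @ 126) → take 7/19 of B → 18.05; 74/74 used.
Total value = 437.05

437.05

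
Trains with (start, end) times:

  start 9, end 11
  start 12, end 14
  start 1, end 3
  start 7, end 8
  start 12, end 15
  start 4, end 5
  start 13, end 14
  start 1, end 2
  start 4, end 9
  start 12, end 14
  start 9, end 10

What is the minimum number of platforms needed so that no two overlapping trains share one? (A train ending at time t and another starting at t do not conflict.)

The answer is the maximum number of intervals overlapping at any instant.
starts: [1, 1, 4, 4, 7, 9, 9, 12, 12, 12, 13]
ends:   [2, 3, 5, 8, 9, 10, 11, 14, 14, 14, 15]
s1→1 s1→2 e2→1 e3→0 s4→1 s4→2 e5→1 s7→2 e8→1 e9→0 s9→1 s9→2 e10→1 e11→0 s12→1 s12→2 s12→3 s13→4  — peak 4.

4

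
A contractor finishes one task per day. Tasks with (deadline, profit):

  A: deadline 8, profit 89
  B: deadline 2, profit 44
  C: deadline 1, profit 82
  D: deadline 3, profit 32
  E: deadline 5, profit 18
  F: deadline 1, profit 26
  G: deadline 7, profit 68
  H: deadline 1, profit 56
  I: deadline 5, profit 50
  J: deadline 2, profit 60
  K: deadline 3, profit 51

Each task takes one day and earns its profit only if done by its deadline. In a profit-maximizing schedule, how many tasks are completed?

Take jobs in profit order; each goes to the latest open slot no later than its deadline.
Profit order: A=89 C=82 G=68 J=60 H=56 K=51 I=50 B=44 D=32 F=26 E=18
Assign: A→slot 8, C→slot 1, G→slot 7, J→slot 2, H skipped, K→slot 3, I→slot 5, B skipped, D skipped, F skipped, E→slot 4.
Slots: [1:C] [2:J] [3:K] [4:E] [5:I] [7:G] [8:A]
7 of 11 scheduled.

7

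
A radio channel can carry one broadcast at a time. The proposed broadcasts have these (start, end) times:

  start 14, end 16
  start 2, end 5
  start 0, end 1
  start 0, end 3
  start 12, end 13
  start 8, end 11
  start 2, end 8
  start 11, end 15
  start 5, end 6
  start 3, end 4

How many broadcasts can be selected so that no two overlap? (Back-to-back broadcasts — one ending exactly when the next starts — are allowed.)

Greedy by earliest finish: after sorting by end time, pick each interval compatible with the last pick.
Sorted by end: (0,1)  (0,3)  (3,4)  (2,5)  (5,6)  (2,8)  (8,11)  (12,13)  (11,15)  (14,16)
take (0,1); take (3,4); skip (2,5); take (5,6); take (8,11); take (12,13); take (14,16).
Selected 6 broadcasts.

6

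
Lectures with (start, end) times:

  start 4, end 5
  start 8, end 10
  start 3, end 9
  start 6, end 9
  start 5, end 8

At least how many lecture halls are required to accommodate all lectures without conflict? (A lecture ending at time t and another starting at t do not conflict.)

Count concurrent intervals with a sweep; the peak is the room count.
Events (time:±→running): 3:+→1 4:+→2 5:-→1 5:+→2 6:+→3 … peak 3.

3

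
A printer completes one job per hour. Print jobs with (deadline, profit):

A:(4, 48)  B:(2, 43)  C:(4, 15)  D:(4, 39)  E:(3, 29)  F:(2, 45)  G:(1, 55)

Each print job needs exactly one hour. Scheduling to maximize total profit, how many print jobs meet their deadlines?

4

Sort by profit descending; place each in the latest free slot ≤ its deadline.
Profit order: G=55 A=48 F=45 B=43 D=39 E=29 C=15
Assign: G→slot 1, A→slot 4, F→slot 2, B skipped, D→slot 3, E skipped, C skipped.
Slots: [1:G] [2:F] [3:D] [4:A]
4 of 7 scheduled.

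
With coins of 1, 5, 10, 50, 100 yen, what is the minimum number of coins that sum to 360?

360 − 3×100→60 − 1×50→10 − 1×10→0
Total coins = 3 + 1 + 1 = 5

5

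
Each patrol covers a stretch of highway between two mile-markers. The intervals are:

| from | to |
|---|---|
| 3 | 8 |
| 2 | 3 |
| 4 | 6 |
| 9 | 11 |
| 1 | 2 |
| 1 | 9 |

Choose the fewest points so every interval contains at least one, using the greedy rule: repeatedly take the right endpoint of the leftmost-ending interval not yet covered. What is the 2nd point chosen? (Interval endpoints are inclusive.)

Process intervals by earliest right end; each time one isn't hit yet, stab at its right endpoint.
Sorted: [1,2] [2,3] [4,6] [3,8] [1,9] [9,11]
{[1,2],[2,3]} hit by 2; {[4,6],[3,8],[1,9]} hit by 6; {[9,11]} hit by 11.
Points: 2, 6, 11 (3 total).

6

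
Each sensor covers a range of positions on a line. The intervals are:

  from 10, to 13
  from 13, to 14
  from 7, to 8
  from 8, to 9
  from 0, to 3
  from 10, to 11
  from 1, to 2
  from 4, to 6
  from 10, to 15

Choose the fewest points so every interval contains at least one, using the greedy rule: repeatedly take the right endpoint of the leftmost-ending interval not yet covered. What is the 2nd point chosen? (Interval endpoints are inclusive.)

6

Process intervals by earliest right end; each time one isn't hit yet, stab at its right endpoint.
By right end: [1,2]  [0,3]  [4,6]  [7,8]  [8,9]  [10,11]  [10,13]  [13,14]  [10,15]
[1,2] uncovered → point at 2; [4,6] uncovered → point at 6; [7,8] uncovered → point at 8; [10,11] uncovered → point at 11; [13,14] uncovered → point at 14.
Points: 2, 6, 8, 11, 14 (5 total).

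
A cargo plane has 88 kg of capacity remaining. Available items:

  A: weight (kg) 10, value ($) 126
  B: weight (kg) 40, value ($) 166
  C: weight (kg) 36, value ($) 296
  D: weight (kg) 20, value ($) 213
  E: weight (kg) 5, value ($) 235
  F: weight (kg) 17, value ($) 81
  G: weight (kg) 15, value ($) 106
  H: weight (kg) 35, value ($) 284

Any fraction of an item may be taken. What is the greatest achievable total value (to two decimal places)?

1007.94

Greedy by value/weight ratio, highest first.
Ratios (sorted): E 47.00, A 12.60, D 10.65, C 8.22, H 8.11, G 7.07, F 4.76, B 4.15
take E (5 @ 235); take A (10 @ 126); take D (20 @ 213); take C (36 @ 296); take 17/35 of H → 137.94. Capacity used 88/88.
Total value = 1007.94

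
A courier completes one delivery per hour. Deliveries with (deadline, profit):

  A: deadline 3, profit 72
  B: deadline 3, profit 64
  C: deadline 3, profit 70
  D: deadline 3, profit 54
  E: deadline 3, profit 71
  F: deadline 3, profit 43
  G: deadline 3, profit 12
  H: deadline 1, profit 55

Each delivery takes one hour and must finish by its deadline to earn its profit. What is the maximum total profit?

213

Sort by profit descending; place each in the latest free slot ≤ its deadline.
Profit order: A=72 E=71 C=70 B=64 H=55 D=54 F=43 G=12
Assign: A→slot 3, E→slot 2, C→slot 1, B skipped, H skipped, D skipped, F skipped, G skipped.
Slots: [1:C] [2:E] [3:A]
Profit = 70 + 71 + 72 = 213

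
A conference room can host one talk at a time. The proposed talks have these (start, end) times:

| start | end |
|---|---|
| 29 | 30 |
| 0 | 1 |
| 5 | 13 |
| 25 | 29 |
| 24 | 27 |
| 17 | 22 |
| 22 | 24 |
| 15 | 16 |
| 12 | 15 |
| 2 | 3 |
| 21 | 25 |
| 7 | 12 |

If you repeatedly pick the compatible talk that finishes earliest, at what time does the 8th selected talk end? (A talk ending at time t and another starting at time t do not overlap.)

Sort by end time and greedily take each interval whose start is ≥ the last chosen end.
By end time: (0,1), (2,3), (7,12), (5,13), (12,15), (15,16), (17,22), (22,24), (21,25), (24,27), (25,29), (29,30).
Pick (0,1); next start ≥ 1 → (2,3); next start ≥ 3 → (7,12); next start ≥ 12 → (12,15); next start ≥ 15 → (15,16); next start ≥ 16 → (17,22); next start ≥ 22 → (22,24); next start ≥ 24 → (24,27); next start ≥ 27 → (29,30).
Selected: (0,1) (2,3) (7,12) (12,15) (15,16) (17,22) (22,24) (24,27) (29,30)

27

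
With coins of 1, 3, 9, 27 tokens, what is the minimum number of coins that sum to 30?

Use the largest denomination that fits, subtract, and repeat.
30 − 1×27→3 − 1×3→0
Total coins = 1 + 1 = 2

2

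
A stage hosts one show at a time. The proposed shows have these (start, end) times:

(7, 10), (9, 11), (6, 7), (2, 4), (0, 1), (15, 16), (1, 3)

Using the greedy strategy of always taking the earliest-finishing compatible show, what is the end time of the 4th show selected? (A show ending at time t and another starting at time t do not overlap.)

Order by finish time; keep every interval that doesn't clash with the previous kept one.
By end time: (0,1), (1,3), (2,4), (6,7), (7,10), (9,11), (15,16).
Pick (0,1); next start ≥ 1 → (1,3); next start ≥ 3 → (6,7); next start ≥ 7 → (7,10); next start ≥ 10 → (15,16).
Selected: (0,1) (1,3) (6,7) (7,10) (15,16)

10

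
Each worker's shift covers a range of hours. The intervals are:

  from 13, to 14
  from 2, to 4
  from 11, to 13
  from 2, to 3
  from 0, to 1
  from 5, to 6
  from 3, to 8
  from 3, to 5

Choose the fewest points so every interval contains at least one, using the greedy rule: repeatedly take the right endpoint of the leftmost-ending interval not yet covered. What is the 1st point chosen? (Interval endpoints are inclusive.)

Sorted: [0,1] [2,3] [2,4] [3,5] [5,6] [3,8] [11,13] [13,14]
{[0,1]} hit by 1; {[2,3],[2,4],[3,5]} hit by 3; {[5,6],[3,8]} hit by 6; {[11,13],[13,14]} hit by 13.
Points: 1, 3, 6, 13 (4 total).

1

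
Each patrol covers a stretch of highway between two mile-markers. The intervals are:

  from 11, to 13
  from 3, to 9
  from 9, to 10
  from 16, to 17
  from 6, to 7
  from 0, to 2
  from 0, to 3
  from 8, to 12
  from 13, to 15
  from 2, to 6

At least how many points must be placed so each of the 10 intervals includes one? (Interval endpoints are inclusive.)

5

Sort by right endpoint; whenever an interval is uncovered, place a point at its right end.
Sorted: [0,2] [0,3] [2,6] [6,7] [3,9] [9,10] [8,12] [11,13] [13,15] [16,17]
{[0,2],[0,3],[2,6]} hit by 2; {[6,7],[3,9]} hit by 7; {[9,10],[8,12]} hit by 10; {[11,13],[13,15]} hit by 13; {[16,17]} hit by 17.
Points: 2, 7, 10, 13, 17 (5 total).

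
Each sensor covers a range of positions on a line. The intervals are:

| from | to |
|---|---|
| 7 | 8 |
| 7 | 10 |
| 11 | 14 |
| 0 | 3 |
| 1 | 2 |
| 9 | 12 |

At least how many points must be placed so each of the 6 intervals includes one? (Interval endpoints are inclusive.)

3

Sorted: [1,2] [0,3] [7,8] [7,10] [9,12] [11,14]
{[1,2],[0,3]} hit by 2; {[7,8],[7,10]} hit by 8; {[9,12],[11,14]} hit by 12.
Points: 2, 8, 12 (3 total).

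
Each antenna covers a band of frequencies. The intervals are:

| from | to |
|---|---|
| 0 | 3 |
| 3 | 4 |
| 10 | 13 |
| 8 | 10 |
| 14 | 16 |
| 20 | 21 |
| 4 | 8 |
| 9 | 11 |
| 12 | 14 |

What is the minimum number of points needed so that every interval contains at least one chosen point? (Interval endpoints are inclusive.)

Sorted: [0,3] [3,4] [4,8] [8,10] [9,11] [10,13] [12,14] [14,16] [20,21]
{[0,3],[3,4]} hit by 3; {[4,8],[8,10]} hit by 8; {[9,11],[10,13]} hit by 11; {[12,14],[14,16]} hit by 14; {[20,21]} hit by 21.
Points: 3, 8, 11, 14, 21 (5 total).

5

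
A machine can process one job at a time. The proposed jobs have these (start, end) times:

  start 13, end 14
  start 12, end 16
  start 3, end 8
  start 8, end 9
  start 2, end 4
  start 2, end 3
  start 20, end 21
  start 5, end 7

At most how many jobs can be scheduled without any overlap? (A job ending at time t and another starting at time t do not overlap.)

Order by finish time; keep every interval that doesn't clash with the previous kept one.
By end time: (2,3), (2,4), (5,7), (3,8), (8,9), (13,14), (12,16), (20,21).
Pick (2,3); next start ≥ 3 → (5,7); next start ≥ 7 → (8,9); next start ≥ 9 → (13,14); next start ≥ 14 → (20,21).
Selected 5 jobs.

5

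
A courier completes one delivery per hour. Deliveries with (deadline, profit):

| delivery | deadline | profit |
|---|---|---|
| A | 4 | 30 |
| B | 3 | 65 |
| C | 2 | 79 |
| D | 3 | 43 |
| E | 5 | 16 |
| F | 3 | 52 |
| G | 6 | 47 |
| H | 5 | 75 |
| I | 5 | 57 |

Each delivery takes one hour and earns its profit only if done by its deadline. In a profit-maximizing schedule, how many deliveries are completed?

Profit order: C=79 H=75 B=65 I=57 F=52 G=47 D=43 A=30 E=16
Assign: C→slot 2, H→slot 5, B→slot 3, I→slot 4, F→slot 1, G→slot 6, D skipped, A skipped, E skipped.
Slots: [1:F] [2:C] [3:B] [4:I] [5:H] [6:G]
6 of 9 scheduled.

6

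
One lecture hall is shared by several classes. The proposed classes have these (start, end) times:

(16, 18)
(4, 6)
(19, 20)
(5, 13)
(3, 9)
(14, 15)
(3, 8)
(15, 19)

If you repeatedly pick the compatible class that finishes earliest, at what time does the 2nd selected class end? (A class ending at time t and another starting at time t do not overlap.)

15

Sorted by end: (4,6)  (3,8)  (3,9)  (5,13)  (14,15)  (16,18)  (15,19)  (19,20)
take (4,6); skip (3,8); skip (3,9); take (14,15); take (16,18); take (19,20).
Selected: (4,6) (14,15) (16,18) (19,20)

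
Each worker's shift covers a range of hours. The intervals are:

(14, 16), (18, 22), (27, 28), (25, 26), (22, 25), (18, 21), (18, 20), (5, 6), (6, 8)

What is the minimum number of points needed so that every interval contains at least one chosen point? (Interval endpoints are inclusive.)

5

By right end: [5,6]  [6,8]  [14,16]  [18,20]  [18,21]  [18,22]  [22,25]  [25,26]  [27,28]
[5,6] uncovered → point at 6; [14,16] uncovered → point at 16; [18,20] uncovered → point at 20; [22,25] uncovered → point at 25; [27,28] uncovered → point at 28.
Points: 6, 16, 20, 25, 28 (5 total).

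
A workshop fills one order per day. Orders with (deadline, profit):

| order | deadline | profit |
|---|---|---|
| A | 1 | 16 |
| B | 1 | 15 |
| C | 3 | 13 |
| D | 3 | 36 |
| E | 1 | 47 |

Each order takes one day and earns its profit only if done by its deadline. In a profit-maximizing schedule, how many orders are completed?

Profit order: E=47 D=36 A=16 B=15 C=13
Assign: E→slot 1, D→slot 3, A skipped, B skipped, C→slot 2.
Slots: [1:E] [2:C] [3:D]
3 of 5 scheduled.

3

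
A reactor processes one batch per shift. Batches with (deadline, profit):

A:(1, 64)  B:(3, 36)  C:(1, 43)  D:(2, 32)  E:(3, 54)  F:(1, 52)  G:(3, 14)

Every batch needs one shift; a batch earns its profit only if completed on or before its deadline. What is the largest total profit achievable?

By profit: A(d1,64), E(d3,54), F(d1,52), C(d1,43), B(d3,36), D(d2,32), G(d3,14)
A→slot 1; E→slot 3; F skipped; C skipped; B→slot 2; D skipped; G skipped.
Profit = 64 + 36 + 54 = 154

154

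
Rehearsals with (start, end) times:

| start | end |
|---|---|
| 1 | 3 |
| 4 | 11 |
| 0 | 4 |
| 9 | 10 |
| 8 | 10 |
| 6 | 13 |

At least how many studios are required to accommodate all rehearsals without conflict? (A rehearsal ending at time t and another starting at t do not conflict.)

Events (time:±→running): 0:+→1 1:+→2 3:-→1 4:-→0 4:+→1 6:+→2 8:+→3 9:+→4 … peak 4.

4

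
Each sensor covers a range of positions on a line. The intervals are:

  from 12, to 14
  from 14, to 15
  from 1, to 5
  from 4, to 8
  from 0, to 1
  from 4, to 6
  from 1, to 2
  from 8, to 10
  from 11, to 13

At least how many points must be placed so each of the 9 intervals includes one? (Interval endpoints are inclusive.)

5

By right end: [0,1]  [1,2]  [1,5]  [4,6]  [4,8]  [8,10]  [11,13]  [12,14]  [14,15]
[0,1] uncovered → point at 1; [4,6] uncovered → point at 6; [8,10] uncovered → point at 10; [11,13] uncovered → point at 13; [14,15] uncovered → point at 15.
Points: 1, 6, 10, 13, 15 (5 total).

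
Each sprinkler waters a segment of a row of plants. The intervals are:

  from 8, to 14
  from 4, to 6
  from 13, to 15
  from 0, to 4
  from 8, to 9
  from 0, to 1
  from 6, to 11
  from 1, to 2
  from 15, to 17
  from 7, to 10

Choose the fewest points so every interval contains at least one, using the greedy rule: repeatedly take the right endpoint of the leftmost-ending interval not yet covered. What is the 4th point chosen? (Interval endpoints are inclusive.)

Process intervals by earliest right end; each time one isn't hit yet, stab at its right endpoint.
By right end: [0,1]  [1,2]  [0,4]  [4,6]  [8,9]  [7,10]  [6,11]  [8,14]  [13,15]  [15,17]
[0,1] uncovered → point at 1; [4,6] uncovered → point at 6; [8,9] uncovered → point at 9; [13,15] uncovered → point at 15.
Points: 1, 6, 9, 15 (4 total).

15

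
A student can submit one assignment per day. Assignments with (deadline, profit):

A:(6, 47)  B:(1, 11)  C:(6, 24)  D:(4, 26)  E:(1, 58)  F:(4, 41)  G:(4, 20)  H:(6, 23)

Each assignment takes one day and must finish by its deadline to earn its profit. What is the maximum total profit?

219

Sort by profit descending; place each in the latest free slot ≤ its deadline.
By profit: E(d1,58), A(d6,47), F(d4,41), D(d4,26), C(d6,24), H(d6,23), G(d4,20), B(d1,11)
E→slot 1; A→slot 6; F→slot 4; D→slot 3; C→slot 5; H→slot 2; G skipped; B skipped.
Profit = 58 + 23 + 26 + 41 + 24 + 47 = 219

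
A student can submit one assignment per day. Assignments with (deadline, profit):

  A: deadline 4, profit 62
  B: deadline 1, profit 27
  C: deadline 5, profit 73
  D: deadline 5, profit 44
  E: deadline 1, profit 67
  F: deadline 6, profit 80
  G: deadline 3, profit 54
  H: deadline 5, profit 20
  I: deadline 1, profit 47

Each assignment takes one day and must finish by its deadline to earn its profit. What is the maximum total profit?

By profit: F(d6,80), C(d5,73), E(d1,67), A(d4,62), G(d3,54), I(d1,47), D(d5,44), B(d1,27), H(d5,20)
F→slot 6; C→slot 5; E→slot 1; A→slot 4; G→slot 3; I skipped; D→slot 2; B skipped; H skipped.
Profit = 67 + 44 + 54 + 62 + 73 + 80 = 380

380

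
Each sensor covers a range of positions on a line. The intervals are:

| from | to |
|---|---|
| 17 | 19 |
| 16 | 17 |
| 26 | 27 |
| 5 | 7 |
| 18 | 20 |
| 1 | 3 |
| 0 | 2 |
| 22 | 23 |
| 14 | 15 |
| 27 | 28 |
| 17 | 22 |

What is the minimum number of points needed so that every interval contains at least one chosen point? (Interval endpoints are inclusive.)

Sort by right endpoint; whenever an interval is uncovered, place a point at its right end.
Sorted: [0,2] [1,3] [5,7] [14,15] [16,17] [17,19] [18,20] [17,22] [22,23] [26,27] [27,28]
{[0,2],[1,3]} hit by 2; {[5,7]} hit by 7; {[14,15]} hit by 15; {[16,17],[17,19]} hit by 17; {[18,20],[17,22]} hit by 20; {[22,23]} hit by 23; {[26,27],[27,28]} hit by 27.
Points: 2, 7, 15, 17, 20, 23, 27 (7 total).

7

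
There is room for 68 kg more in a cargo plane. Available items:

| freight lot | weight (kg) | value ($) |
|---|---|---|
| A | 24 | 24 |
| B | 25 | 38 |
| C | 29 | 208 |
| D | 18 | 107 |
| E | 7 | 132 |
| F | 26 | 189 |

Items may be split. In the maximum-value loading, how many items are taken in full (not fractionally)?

3

Greedy by value/weight ratio, highest first.
Order: E (132/7=18.86) > F (189/26=7.27) > C (208/29=7.17) > D (107/18=5.94) > B (38/25=1.52) > A (24/24=1.00)
Fill: take E (7 @ 132) → take F (26 @ 189) → take C (29 @ 208) → take 6/18 of D → 35.67; 68/68 used.
3 item(s) taken whole; one partial (take 6/18 of D).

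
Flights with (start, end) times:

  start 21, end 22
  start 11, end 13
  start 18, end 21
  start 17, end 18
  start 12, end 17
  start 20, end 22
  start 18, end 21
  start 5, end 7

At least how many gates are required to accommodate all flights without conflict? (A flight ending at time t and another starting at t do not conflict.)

3

Events (time:±→running): 5:+→1 7:-→0 11:+→1 12:+→2 13:-→1 17:-→0 17:+→1 18:-→0 18:+→1 18:+→2 20:+→3 … peak 3.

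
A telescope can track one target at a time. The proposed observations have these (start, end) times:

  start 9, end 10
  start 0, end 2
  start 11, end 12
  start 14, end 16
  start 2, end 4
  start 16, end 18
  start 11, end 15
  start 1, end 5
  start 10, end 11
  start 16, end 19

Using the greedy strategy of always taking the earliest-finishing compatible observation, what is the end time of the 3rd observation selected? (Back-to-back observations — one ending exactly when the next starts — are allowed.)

Sort by end time and greedily take each interval whose start is ≥ the last chosen end.
Sorted by end: (0,2)  (2,4)  (1,5)  (9,10)  (10,11)  (11,12)  (11,15)  (14,16)  (16,18)  (16,19)
take (0,2); take (2,4); take (9,10); take (10,11); take (11,12); take (14,16); take (16,18).
Selected: (0,2) (2,4) (9,10) (10,11) (11,12) (14,16) (16,18)

10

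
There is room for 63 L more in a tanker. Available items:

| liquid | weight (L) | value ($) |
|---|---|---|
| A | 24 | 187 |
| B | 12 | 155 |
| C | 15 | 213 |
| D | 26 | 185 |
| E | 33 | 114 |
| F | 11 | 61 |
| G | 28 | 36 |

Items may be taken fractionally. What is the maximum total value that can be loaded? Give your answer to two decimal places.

640.38

Ratios (sorted): C 14.20, B 12.92, A 7.79, D 7.12, F 5.55, E 3.45, G 1.29
take C (15 @ 213); take B (12 @ 155); take A (24 @ 187); take 12/26 of D → 85.38. Capacity used 63/63.
Total value = 640.38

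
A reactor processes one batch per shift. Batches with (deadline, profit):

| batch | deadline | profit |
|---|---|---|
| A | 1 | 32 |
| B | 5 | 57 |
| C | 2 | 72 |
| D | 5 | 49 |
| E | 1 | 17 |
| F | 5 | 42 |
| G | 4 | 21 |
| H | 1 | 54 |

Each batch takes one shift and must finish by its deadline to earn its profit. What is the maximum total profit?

274

Profit order: C=72 B=57 H=54 D=49 F=42 A=32 G=21 E=17
Assign: C→slot 2, B→slot 5, H→slot 1, D→slot 4, F→slot 3, A skipped, G skipped, E skipped.
Slots: [1:H] [2:C] [3:F] [4:D] [5:B]
Profit = 54 + 72 + 42 + 49 + 57 = 274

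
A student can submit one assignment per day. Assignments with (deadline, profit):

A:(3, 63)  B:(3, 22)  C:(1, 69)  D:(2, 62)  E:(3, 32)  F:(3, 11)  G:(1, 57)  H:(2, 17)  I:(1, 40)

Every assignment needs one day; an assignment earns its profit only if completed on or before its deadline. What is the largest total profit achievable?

Take jobs in profit order; each goes to the latest open slot no later than its deadline.
Profit order: C=69 A=63 D=62 G=57 I=40 E=32 B=22 H=17 F=11
Assign: C→slot 1, A→slot 3, D→slot 2, G skipped, I skipped, E skipped, B skipped, H skipped, F skipped.
Slots: [1:C] [2:D] [3:A]
Profit = 69 + 62 + 63 = 194

194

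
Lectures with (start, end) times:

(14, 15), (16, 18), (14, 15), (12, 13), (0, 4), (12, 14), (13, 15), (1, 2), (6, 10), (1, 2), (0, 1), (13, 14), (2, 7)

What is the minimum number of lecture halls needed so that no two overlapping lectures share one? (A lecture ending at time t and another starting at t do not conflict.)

Count concurrent intervals with a sweep; the peak is the room count.
Events (time:±→running): 0:+→1 0:+→2 1:-→1 1:+→2 1:+→3 … peak 3.

3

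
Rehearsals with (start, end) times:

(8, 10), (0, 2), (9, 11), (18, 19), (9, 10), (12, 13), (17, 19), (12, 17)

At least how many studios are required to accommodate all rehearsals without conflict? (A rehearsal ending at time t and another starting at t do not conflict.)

3

Count concurrent intervals with a sweep; the peak is the room count.
starts: [0, 8, 9, 9, 12, 12, 17, 18]
ends:   [2, 10, 10, 11, 13, 17, 19, 19]
s0→1 e2→0 s8→1 s9→2 s9→3  — peak 3.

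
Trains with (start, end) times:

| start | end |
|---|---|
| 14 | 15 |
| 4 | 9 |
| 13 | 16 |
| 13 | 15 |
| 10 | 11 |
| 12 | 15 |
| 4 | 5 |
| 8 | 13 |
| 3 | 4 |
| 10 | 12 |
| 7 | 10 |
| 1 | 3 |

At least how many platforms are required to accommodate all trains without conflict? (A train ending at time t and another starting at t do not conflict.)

4

starts: [1, 3, 4, 4, 7, 8, 10, 10, 12, 13, 13, 14]
ends:   [3, 4, 5, 9, 10, 11, 12, 13, 15, 15, 15, 16]
s1→1 e3→0 s3→1 e4→0 s4→1 s4→2 e5→1 s7→2 s8→3 e9→2 e10→1 s10→2 s10→3 e11→2 e12→1 s12→2 e13→1 s13→2 s13→3 s14→4  — peak 4.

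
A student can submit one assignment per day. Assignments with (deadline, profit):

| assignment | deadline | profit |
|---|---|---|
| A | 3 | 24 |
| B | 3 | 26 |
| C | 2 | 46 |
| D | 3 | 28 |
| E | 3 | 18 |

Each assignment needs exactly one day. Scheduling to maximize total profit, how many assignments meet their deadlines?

3

Take jobs in profit order; each goes to the latest open slot no later than its deadline.
Profit order: C=46 D=28 B=26 A=24 E=18
Assign: C→slot 2, D→slot 3, B→slot 1, A skipped, E skipped.
Slots: [1:B] [2:C] [3:D]
3 of 5 scheduled.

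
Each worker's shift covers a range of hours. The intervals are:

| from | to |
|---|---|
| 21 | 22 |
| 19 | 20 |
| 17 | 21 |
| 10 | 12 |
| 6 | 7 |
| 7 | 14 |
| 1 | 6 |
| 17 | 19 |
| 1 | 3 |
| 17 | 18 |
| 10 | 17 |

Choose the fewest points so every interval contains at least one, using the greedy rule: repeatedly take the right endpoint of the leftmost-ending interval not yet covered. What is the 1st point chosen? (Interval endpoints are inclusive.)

Sort by right endpoint; whenever an interval is uncovered, place a point at its right end.
By right end: [1,3]  [1,6]  [6,7]  [10,12]  [7,14]  [10,17]  [17,18]  [17,19]  [19,20]  [17,21]  [21,22]
[1,3] uncovered → point at 3; [6,7] uncovered → point at 7; [10,12] uncovered → point at 12; [17,18] uncovered → point at 18; [19,20] uncovered → point at 20; [21,22] uncovered → point at 22.
Points: 3, 7, 12, 18, 20, 22 (6 total).

3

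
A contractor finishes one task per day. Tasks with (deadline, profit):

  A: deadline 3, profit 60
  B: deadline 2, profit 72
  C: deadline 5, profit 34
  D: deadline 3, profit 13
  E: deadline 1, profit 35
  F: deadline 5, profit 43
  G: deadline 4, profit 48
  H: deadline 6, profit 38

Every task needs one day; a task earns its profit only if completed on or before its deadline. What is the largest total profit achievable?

Take jobs in profit order; each goes to the latest open slot no later than its deadline.
Profit order: B=72 A=60 G=48 F=43 H=38 E=35 C=34 D=13
Assign: B→slot 2, A→slot 3, G→slot 4, F→slot 5, H→slot 6, E→slot 1, C skipped, D skipped.
Slots: [1:E] [2:B] [3:A] [4:G] [5:F] [6:H]
Profit = 35 + 72 + 60 + 48 + 43 + 38 = 296

296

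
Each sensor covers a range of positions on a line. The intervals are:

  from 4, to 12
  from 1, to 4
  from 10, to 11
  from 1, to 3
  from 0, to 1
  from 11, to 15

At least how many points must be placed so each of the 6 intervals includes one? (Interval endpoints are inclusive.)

Sorted: [0,1] [1,3] [1,4] [10,11] [4,12] [11,15]
{[0,1],[1,3],[1,4]} hit by 1; {[10,11],[4,12],[11,15]} hit by 11.
Points: 1, 11 (2 total).

2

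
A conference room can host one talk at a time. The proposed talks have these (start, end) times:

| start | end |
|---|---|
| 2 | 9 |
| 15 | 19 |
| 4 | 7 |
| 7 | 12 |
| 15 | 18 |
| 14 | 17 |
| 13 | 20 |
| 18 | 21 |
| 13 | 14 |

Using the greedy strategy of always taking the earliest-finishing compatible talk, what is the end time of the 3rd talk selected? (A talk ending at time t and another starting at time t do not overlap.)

14

Greedy by earliest finish: after sorting by end time, pick each interval compatible with the last pick.
Sorted by end: (4,7)  (2,9)  (7,12)  (13,14)  (14,17)  (15,18)  (15,19)  (13,20)  (18,21)
take (4,7); take (7,12); take (13,14); take (14,17); skip (15,18); skip (15,19); take (18,21).
Selected: (4,7) (7,12) (13,14) (14,17) (18,21)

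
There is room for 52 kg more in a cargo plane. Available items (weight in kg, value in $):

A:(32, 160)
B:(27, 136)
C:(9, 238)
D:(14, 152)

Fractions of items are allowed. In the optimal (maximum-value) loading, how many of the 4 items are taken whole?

Greedy by value/weight ratio, highest first.
Order: C (238/9=26.44) > D (152/14=10.86) > B (136/27=5.04) > A (160/32=5.00)
Fill: take C (9 @ 238) → take D (14 @ 152) → take B (27 @ 136) → take 2/32 of A → 10.00; 52/52 used.
3 item(s) taken whole; one partial (take 2/32 of A).

3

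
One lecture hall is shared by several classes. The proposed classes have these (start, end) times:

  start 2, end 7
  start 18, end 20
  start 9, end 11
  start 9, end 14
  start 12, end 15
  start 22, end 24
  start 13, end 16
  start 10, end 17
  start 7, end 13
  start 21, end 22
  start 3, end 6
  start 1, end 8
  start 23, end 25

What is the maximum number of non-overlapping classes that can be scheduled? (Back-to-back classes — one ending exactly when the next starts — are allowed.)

Sort by end time and greedily take each interval whose start is ≥ the last chosen end.
Sorted by end: (3,6)  (2,7)  (1,8)  (9,11)  (7,13)  (9,14)  (12,15)  (13,16)  (10,17)  (18,20)  (21,22)  (22,24)  (23,25)
take (3,6); skip (2,7); skip (1,8); take (9,11); take (12,15); skip (13,16); take (18,20); take (21,22); take (22,24).
Selected 6 classes.

6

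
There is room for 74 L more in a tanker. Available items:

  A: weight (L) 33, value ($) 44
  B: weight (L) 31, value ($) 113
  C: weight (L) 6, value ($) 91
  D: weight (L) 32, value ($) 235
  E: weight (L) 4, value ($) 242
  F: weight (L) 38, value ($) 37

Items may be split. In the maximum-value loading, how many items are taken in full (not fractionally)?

Ratios (sorted): E 60.50, C 15.17, D 7.34, B 3.65, A 1.33, F 0.97
take E (4 @ 242); take C (6 @ 91); take D (32 @ 235); take B (31 @ 113); take 1/33 of A → 1.33. Capacity used 74/74.
4 item(s) taken whole; one partial (take 1/33 of A).

4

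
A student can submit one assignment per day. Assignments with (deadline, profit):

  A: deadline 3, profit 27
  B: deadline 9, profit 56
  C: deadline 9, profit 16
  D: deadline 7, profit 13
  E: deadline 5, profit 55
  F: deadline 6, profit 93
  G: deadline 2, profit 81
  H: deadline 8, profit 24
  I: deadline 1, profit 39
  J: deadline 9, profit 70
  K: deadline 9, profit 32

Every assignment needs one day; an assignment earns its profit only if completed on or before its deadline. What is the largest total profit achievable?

Sort by profit descending; place each in the latest free slot ≤ its deadline.
By profit: F(d6,93), G(d2,81), J(d9,70), B(d9,56), E(d5,55), I(d1,39), K(d9,32), A(d3,27), H(d8,24), C(d9,16), D(d7,13)
F→slot 6; G→slot 2; J→slot 9; B→slot 8; E→slot 5; I→slot 1; K→slot 7; A→slot 3; H→slot 4; C skipped; D skipped.
Profit = 39 + 81 + 27 + 24 + 55 + 93 + 32 + 56 + 70 = 477

477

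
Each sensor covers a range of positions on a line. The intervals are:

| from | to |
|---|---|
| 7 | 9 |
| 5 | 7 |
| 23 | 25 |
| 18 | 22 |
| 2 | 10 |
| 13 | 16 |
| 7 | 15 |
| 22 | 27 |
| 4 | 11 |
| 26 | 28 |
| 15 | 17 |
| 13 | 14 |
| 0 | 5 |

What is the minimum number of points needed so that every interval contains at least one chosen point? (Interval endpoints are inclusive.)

Sort by right endpoint; whenever an interval is uncovered, place a point at its right end.
Sorted: [0,5] [5,7] [7,9] [2,10] [4,11] [13,14] [7,15] [13,16] [15,17] [18,22] [23,25] [22,27] [26,28]
{[0,5],[5,7]} hit by 5; {[7,9],[2,10],[4,11]} hit by 9; {[13,14],[7,15],[13,16]} hit by 14; {[15,17]} hit by 17; {[18,22]} hit by 22; {[23,25],[22,27]} hit by 25; {[26,28]} hit by 28.
Points: 5, 9, 14, 17, 22, 25, 28 (7 total).

7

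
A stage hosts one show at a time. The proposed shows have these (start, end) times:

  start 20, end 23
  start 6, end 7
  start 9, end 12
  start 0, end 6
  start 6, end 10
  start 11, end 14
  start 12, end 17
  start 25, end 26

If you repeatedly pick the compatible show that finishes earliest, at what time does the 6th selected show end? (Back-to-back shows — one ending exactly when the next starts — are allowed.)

26

Order by finish time; keep every interval that doesn't clash with the previous kept one.
By end time: (0,6), (6,7), (6,10), (9,12), (11,14), (12,17), (20,23), (25,26).
Pick (0,6); next start ≥ 6 → (6,7); next start ≥ 7 → (9,12); next start ≥ 12 → (12,17); next start ≥ 17 → (20,23); next start ≥ 23 → (25,26).
Selected: (0,6) (6,7) (9,12) (12,17) (20,23) (25,26)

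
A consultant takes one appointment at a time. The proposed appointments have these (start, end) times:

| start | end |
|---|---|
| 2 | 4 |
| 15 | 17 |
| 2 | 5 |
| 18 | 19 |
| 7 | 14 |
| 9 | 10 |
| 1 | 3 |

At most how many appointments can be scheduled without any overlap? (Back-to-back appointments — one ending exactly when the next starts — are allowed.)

4

Greedy by earliest finish: after sorting by end time, pick each interval compatible with the last pick.
Sorted by end: (1,3)  (2,4)  (2,5)  (9,10)  (7,14)  (15,17)  (18,19)
take (1,3); take (9,10); skip (7,14); take (15,17); take (18,19).
Selected 4 appointments.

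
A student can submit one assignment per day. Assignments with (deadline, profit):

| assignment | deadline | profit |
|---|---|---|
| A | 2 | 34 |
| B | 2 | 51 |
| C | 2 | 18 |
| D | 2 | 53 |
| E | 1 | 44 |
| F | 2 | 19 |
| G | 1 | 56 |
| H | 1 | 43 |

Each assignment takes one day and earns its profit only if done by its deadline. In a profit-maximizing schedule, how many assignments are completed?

2

By profit: G(d1,56), D(d2,53), B(d2,51), E(d1,44), H(d1,43), A(d2,34), F(d2,19), C(d2,18)
G→slot 1; D→slot 2; B skipped; E skipped; H skipped; A skipped; F skipped; C skipped.
2 of 8 scheduled.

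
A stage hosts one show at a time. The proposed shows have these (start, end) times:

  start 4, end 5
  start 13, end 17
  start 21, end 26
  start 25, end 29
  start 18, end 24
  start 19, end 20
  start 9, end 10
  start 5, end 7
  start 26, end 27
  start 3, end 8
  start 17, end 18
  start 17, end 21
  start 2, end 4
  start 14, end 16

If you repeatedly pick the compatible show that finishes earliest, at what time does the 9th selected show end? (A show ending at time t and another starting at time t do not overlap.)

27

Sort by end time and greedily take each interval whose start is ≥ the last chosen end.
By end time: (2,4), (4,5), (5,7), (3,8), (9,10), (14,16), (13,17), (17,18), (19,20), (17,21), (18,24), (21,26), (26,27), (25,29).
Pick (2,4); next start ≥ 4 → (4,5); next start ≥ 5 → (5,7); next start ≥ 7 → (9,10); next start ≥ 10 → (14,16); next start ≥ 16 → (17,18); next start ≥ 18 → (19,20); next start ≥ 20 → (21,26); next start ≥ 26 → (26,27).
Selected: (2,4) (4,5) (5,7) (9,10) (14,16) (17,18) (19,20) (21,26) (26,27)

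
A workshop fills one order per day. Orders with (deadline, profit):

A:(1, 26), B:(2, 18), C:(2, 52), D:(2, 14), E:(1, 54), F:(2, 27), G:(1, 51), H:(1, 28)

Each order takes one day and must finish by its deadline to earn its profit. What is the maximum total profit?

By profit: E(d1,54), C(d2,52), G(d1,51), H(d1,28), F(d2,27), A(d1,26), B(d2,18), D(d2,14)
E→slot 1; C→slot 2; G skipped; H skipped; F skipped; A skipped; B skipped; D skipped.
Profit = 54 + 52 = 106

106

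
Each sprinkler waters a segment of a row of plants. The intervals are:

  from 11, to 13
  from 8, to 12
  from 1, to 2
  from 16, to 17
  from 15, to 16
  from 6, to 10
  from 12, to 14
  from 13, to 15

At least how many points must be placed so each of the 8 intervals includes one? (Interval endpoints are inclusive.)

4

Sort by right endpoint; whenever an interval is uncovered, place a point at its right end.
Sorted: [1,2] [6,10] [8,12] [11,13] [12,14] [13,15] [15,16] [16,17]
{[1,2]} hit by 2; {[6,10],[8,12]} hit by 10; {[11,13],[12,14],[13,15]} hit by 13; {[15,16],[16,17]} hit by 16.
Points: 2, 10, 13, 16 (4 total).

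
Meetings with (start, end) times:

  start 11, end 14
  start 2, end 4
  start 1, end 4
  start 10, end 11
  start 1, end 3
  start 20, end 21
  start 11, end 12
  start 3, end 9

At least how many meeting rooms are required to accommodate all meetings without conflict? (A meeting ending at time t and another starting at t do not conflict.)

starts: [1, 1, 2, 3, 10, 11, 11, 20]
ends:   [3, 4, 4, 9, 11, 12, 14, 21]
s1→1 s1→2 s2→3  — peak 3.

3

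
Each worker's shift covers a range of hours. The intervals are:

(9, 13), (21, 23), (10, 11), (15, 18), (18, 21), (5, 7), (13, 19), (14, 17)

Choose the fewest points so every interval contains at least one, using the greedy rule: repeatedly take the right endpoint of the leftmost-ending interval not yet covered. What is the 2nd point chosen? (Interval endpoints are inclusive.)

Process intervals by earliest right end; each time one isn't hit yet, stab at its right endpoint.
By right end: [5,7]  [10,11]  [9,13]  [14,17]  [15,18]  [13,19]  [18,21]  [21,23]
[5,7] uncovered → point at 7; [10,11] uncovered → point at 11; [14,17] uncovered → point at 17; [18,21] uncovered → point at 21.
Points: 7, 11, 17, 21 (4 total).

11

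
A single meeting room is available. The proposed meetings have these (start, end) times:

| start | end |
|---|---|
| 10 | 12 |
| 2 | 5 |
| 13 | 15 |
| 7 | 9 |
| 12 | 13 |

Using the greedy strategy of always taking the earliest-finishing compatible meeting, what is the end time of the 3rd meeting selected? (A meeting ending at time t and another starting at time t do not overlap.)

By end time: (2,5), (7,9), (10,12), (12,13), (13,15).
Pick (2,5); next start ≥ 5 → (7,9); next start ≥ 9 → (10,12); next start ≥ 12 → (12,13); next start ≥ 13 → (13,15).
Selected: (2,5) (7,9) (10,12) (12,13) (13,15)

12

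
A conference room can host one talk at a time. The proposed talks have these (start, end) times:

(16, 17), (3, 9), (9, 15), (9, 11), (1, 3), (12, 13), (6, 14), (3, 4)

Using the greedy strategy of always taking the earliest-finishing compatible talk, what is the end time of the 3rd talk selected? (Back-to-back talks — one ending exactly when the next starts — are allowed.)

11

Greedy by earliest finish: after sorting by end time, pick each interval compatible with the last pick.
Sorted by end: (1,3)  (3,4)  (3,9)  (9,11)  (12,13)  (6,14)  (9,15)  (16,17)
take (1,3); take (3,4); take (9,11); take (12,13); skip (6,14); skip (9,15); take (16,17).
Selected: (1,3) (3,4) (9,11) (12,13) (16,17)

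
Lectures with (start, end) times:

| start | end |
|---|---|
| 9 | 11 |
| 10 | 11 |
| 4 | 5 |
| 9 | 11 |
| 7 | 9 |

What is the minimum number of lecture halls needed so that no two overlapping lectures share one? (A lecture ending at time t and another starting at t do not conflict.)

3

starts: [4, 7, 9, 9, 10]
ends:   [5, 9, 11, 11, 11]
s4→1 e5→0 s7→1 e9→0 s9→1 s9→2 s10→3  — peak 3.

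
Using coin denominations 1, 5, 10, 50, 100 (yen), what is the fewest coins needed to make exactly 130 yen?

Greedy: take as many of the largest coin as possible, then repeat with the remainder.
130 − 1×100→30 − 3×10→0
Total coins = 1 + 3 = 4

4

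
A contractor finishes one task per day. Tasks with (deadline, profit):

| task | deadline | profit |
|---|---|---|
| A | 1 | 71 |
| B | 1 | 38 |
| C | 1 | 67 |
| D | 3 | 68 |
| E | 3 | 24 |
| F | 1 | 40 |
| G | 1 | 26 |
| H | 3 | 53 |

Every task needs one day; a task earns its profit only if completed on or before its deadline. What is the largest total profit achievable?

Sort by profit descending; place each in the latest free slot ≤ its deadline.
Profit order: A=71 D=68 C=67 H=53 F=40 B=38 G=26 E=24
Assign: A→slot 1, D→slot 3, C skipped, H→slot 2, F skipped, B skipped, G skipped, E skipped.
Slots: [1:A] [2:H] [3:D]
Profit = 71 + 53 + 68 = 192

192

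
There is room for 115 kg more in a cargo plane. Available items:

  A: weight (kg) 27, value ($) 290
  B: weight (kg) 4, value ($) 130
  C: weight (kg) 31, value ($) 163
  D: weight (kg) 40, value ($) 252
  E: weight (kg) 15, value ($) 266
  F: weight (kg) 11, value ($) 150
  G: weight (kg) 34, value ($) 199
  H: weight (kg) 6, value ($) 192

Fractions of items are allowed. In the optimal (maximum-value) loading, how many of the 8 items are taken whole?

6

Order: B (130/4=32.50) > H (192/6=32.00) > E (266/15=17.73) > F (150/11=13.64) > A (290/27=10.74) > D (252/40=6.30) > G (199/34=5.85) > C (163/31=5.26)
Fill: take B (4 @ 130) → take H (6 @ 192) → take E (15 @ 266) → take F (11 @ 150) → take A (27 @ 290) → take D (40 @ 252) → take 12/34 of G → 70.24; 115/115 used.
6 item(s) taken whole; one partial (take 12/34 of G).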